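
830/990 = 83/99 = 0.84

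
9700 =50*194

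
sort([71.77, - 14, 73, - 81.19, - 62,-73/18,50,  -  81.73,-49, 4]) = [-81.73, - 81.19,-62, - 49,-14,-73/18, 4,50,71.77,73 ]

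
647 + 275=922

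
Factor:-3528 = - 2^3*3^2*7^2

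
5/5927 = 5/5927 = 0.00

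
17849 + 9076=26925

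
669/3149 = 669/3149 = 0.21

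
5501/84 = 65 + 41/84 = 65.49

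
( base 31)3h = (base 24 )4e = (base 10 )110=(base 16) 6e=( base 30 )3K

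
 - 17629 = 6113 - 23742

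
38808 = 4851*8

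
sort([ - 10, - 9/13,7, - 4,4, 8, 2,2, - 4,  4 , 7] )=[ - 10, - 4, - 4, - 9/13, 2, 2, 4, 4,7,7,8] 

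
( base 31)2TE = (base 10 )2835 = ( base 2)101100010011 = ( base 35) 2b0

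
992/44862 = 496/22431 = 0.02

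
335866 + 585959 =921825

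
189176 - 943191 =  - 754015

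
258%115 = 28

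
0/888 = 0 = 0.00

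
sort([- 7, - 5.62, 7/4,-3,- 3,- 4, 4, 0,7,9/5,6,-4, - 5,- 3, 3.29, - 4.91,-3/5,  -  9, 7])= [ - 9, -7,-5.62,  -  5, - 4.91,-4, - 4,-3 ,-3,-3 , - 3/5, 0, 7/4,9/5,3.29,4, 6, 7, 7]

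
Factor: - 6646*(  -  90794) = 2^2*11^1*3323^1*4127^1 =603416924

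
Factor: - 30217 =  - 11^1 * 41^1*67^1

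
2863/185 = 2863/185 = 15.48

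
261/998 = 261/998 = 0.26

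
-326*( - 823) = 268298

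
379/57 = 6  +  37/57 = 6.65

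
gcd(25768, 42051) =1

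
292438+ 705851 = 998289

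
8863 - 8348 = 515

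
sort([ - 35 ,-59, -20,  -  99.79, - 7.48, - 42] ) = [ -99.79, - 59, - 42,-35,-20,-7.48]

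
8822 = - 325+9147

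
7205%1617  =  737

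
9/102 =3/34 = 0.09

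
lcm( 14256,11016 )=242352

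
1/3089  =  1/3089=   0.00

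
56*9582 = 536592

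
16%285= 16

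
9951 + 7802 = 17753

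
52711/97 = 52711/97 = 543.41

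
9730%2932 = 934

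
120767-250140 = - 129373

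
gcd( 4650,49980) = 30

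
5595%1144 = 1019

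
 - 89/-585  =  89/585 = 0.15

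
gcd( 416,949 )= 13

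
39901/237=168+85/237 =168.36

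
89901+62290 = 152191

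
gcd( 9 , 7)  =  1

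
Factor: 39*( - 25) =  - 3^1*5^2*13^1 = - 975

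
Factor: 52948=2^2*7^1*31^1 *61^1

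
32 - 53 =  - 21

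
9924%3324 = 3276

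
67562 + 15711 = 83273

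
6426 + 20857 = 27283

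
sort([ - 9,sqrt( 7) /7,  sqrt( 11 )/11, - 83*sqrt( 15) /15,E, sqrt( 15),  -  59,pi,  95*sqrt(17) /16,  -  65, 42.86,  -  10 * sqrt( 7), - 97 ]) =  [-97,-65, - 59, - 10*sqrt ( 7 ), - 83*sqrt( 15) /15, - 9,sqrt ( 11) /11,sqrt( 7)/7,E, pi, sqrt( 15),95*sqrt( 17 ) /16,42.86]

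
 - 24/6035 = -1 + 6011/6035 = - 0.00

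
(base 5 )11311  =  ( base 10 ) 831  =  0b1100111111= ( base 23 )1D3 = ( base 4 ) 30333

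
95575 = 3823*25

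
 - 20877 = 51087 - 71964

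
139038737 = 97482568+41556169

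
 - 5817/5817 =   -  1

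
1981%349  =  236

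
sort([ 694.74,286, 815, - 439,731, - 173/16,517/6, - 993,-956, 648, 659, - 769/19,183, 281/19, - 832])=[-993, - 956,-832, - 439, - 769/19, - 173/16,281/19,517/6, 183,286,648 , 659,694.74,731,815 ]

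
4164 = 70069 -65905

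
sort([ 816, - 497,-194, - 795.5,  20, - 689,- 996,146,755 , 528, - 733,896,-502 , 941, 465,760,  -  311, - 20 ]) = [-996, - 795.5, - 733, - 689, - 502,- 497, - 311, - 194, - 20,20, 146,465,528,755, 760, 816,896, 941]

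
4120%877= 612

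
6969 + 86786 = 93755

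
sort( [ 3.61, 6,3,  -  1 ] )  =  [ - 1,3, 3.61 , 6]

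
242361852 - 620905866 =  - 378544014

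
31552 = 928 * 34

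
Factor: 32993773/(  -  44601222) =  - 2^(- 1)*3^( - 1)*7433537^( - 1 )*32993773^1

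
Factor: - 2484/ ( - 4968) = 2^(-1) = 1/2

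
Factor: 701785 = 5^1*7^1 * 20051^1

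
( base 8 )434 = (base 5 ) 2114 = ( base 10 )284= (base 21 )DB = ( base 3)101112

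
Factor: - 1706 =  - 2^1*853^1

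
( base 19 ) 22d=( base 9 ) 1048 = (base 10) 773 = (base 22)1d3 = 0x305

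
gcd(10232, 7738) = 2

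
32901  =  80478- 47577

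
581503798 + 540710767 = 1122214565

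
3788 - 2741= 1047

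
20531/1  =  20531 =20531.00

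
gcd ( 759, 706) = 1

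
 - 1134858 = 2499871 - 3634729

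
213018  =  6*35503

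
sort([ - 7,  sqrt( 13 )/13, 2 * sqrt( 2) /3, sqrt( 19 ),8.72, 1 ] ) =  [ - 7, sqrt( 13)/13, 2*sqrt(2 ) /3, 1, sqrt(19), 8.72] 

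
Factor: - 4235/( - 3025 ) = 5^( -1)  *  7^1=7/5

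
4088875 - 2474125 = 1614750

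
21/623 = 3/89  =  0.03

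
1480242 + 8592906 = 10073148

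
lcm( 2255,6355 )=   69905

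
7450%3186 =1078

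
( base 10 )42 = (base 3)1120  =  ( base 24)1i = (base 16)2A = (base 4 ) 222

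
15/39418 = 15/39418  =  0.00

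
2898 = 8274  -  5376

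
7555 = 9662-2107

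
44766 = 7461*6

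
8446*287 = 2424002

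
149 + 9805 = 9954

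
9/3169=9/3169 = 0.00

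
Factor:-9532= - 2^2*2383^1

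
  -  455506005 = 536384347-991890352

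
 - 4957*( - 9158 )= 45396206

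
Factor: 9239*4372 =2^2*1093^1*9239^1 = 40392908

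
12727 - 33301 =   -  20574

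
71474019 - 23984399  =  47489620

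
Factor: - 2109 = -3^1 * 19^1*37^1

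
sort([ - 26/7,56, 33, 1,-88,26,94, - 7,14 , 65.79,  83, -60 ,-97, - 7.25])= [-97,-88,-60, - 7.25,-7, -26/7, 1,14 , 26,33 , 56,65.79,83,94 ]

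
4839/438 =1613/146 = 11.05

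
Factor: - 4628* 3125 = -2^2*5^5 * 13^1 * 89^1  =  - 14462500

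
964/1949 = 964/1949 = 0.49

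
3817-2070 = 1747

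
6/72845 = 6/72845 = 0.00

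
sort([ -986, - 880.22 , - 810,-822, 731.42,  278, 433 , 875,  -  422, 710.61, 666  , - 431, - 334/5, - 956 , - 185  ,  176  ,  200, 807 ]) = [ - 986, - 956, - 880.22,  -  822, - 810, - 431, - 422, - 185, - 334/5  ,  176, 200, 278  ,  433,  666  ,  710.61, 731.42,807 , 875]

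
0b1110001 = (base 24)4h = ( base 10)113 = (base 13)89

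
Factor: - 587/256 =-2^( - 8 )*587^1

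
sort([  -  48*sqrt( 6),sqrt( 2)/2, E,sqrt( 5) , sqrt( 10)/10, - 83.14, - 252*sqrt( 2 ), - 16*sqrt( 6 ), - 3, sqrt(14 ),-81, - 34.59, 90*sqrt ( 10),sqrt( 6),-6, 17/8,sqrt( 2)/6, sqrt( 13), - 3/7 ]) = [ - 252*  sqrt(2), - 48*  sqrt( 6), - 83.14, - 81, - 16 * sqrt ( 6 ), - 34.59, - 6, - 3, - 3/7,sqrt( 2) /6,sqrt(10 ) /10,sqrt( 2 )/2,17/8,sqrt(5),sqrt( 6),E, sqrt(13),sqrt( 14),  90*sqrt( 10)]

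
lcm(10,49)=490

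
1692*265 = 448380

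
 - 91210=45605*( - 2) 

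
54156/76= 13539/19 = 712.58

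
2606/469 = 5+261/469 = 5.56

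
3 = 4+- 1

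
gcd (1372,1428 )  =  28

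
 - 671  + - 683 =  - 1354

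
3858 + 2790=6648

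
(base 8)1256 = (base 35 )JL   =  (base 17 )266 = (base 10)686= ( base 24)14E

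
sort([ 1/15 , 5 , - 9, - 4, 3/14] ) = [ - 9, - 4, 1/15,3/14, 5 ]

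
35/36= 35/36 = 0.97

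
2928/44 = 66 + 6/11 = 66.55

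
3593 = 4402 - 809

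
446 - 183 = 263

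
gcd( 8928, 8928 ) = 8928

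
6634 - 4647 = 1987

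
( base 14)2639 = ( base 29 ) 7SG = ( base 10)6715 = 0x1A3B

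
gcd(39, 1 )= 1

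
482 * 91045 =43883690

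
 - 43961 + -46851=-90812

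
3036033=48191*63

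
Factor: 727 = 727^1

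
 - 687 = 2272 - 2959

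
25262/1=25262= 25262.00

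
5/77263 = 5/77263  =  0.00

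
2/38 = 1/19 = 0.05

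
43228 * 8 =345824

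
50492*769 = 38828348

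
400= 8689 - 8289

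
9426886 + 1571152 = 10998038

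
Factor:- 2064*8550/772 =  - 2^3*3^3*5^2*19^1*43^1*193^( - 1 ) = -4411800/193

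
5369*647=3473743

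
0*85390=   0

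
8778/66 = 133 = 133.00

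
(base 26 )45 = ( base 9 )131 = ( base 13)85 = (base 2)1101101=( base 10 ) 109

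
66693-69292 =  - 2599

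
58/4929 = 58/4929 = 0.01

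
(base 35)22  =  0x48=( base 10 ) 72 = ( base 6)200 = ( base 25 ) 2m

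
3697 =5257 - 1560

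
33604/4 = 8401 = 8401.00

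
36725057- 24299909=12425148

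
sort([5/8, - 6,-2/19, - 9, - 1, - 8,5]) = [ - 9, - 8, - 6, - 1, - 2/19 , 5/8,5]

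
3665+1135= 4800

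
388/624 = 97/156=0.62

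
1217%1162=55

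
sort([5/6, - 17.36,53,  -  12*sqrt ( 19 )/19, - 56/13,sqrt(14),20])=[ - 17.36,-56/13, - 12 * sqrt(19)/19, 5/6,sqrt (14),20,53 ] 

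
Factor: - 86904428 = -2^2*13^1*163^1*10253^1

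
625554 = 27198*23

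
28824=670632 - 641808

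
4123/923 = 4  +  431/923 = 4.47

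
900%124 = 32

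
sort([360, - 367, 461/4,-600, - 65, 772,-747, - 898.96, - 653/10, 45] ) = [ - 898.96 , - 747,-600 , - 367 , - 653/10, - 65, 45,461/4, 360 , 772 ] 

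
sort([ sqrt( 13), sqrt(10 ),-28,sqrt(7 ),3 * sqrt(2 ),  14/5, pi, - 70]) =[  -  70, - 28,  sqrt ( 7 ),14/5, pi, sqrt( 10 ), sqrt(13), 3*sqrt(2) ]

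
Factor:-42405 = - 3^1 * 5^1*11^1* 257^1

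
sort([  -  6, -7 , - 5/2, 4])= [-7, - 6, - 5/2,4]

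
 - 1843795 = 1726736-3570531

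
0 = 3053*0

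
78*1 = 78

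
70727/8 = 8840 + 7/8 = 8840.88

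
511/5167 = 511/5167= 0.10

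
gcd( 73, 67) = 1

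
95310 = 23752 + 71558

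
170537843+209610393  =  380148236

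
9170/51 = 9170/51 = 179.80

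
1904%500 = 404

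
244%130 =114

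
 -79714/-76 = 39857/38= 1048.87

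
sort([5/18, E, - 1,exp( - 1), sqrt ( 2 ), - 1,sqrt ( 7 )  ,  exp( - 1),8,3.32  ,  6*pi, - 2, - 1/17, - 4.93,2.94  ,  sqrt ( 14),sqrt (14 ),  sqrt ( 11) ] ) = [ - 4.93, - 2 , - 1, - 1 , - 1/17,5/18,exp(-1 ),exp( - 1),sqrt( 2 ), sqrt(7 ),E,2.94,sqrt(11 ), 3.32,sqrt(14 ) , sqrt( 14 ),8,6*pi ] 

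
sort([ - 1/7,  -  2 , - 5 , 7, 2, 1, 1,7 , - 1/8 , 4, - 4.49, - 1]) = [ - 5, - 4.49,- 2 ,  -  1, - 1/7, - 1/8,1, 1,2, 4, 7, 7]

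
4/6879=4/6879 =0.00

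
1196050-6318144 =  - 5122094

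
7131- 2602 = 4529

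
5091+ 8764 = 13855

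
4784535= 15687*305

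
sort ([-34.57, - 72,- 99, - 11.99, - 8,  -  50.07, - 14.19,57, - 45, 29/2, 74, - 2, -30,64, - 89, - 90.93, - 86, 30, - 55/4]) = [ - 99,  -  90.93, - 89, -86, - 72, - 50.07, - 45, - 34.57, - 30, -14.19, - 55/4, - 11.99,- 8 , - 2,29/2,30,  57, 64,74 ]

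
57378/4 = 28689/2 = 14344.50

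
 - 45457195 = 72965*( - 623 )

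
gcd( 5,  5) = 5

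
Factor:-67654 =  - 2^1*33827^1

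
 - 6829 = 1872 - 8701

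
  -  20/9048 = -1 + 2257/2262 = -0.00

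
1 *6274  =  6274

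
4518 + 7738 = 12256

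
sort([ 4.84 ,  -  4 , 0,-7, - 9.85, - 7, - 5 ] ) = [  -  9.85,  -  7, - 7,  -  5 ,-4,0, 4.84]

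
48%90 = 48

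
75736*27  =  2044872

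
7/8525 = 7/8525 =0.00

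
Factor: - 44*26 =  - 2^3*11^1*13^1=- 1144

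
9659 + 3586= 13245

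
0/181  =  0 = 0.00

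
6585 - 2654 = 3931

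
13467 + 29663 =43130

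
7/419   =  7/419 =0.02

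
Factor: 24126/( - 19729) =-2^1*3^1*109^( - 1) * 181^( - 1)*4021^1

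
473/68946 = 473/68946=0.01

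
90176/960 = 93  +  14/15 =93.93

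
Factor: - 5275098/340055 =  - 2^1 *3^3*5^ (  -  1 ) * 23^( - 1 )*2957^( - 1)*97687^1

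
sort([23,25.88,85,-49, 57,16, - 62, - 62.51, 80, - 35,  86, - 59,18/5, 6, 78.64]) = [ - 62.51, - 62,-59 , - 49, - 35,18/5,6, 16,23, 25.88, 57  ,  78.64, 80,  85,86]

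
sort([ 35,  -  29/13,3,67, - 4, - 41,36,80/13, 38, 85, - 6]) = [- 41, - 6 ,  -  4 , - 29/13,3, 80/13, 35,36, 38,67, 85]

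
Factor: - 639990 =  - 2^1 * 3^2*5^1*13^1*547^1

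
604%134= 68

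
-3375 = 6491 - 9866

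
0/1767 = 0  =  0.00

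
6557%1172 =697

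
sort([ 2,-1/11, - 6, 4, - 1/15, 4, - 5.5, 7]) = [ - 6,-5.5, - 1/11, - 1/15 , 2, 4,4, 7] 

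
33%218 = 33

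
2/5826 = 1/2913 = 0.00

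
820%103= 99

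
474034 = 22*21547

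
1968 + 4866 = 6834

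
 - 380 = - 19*20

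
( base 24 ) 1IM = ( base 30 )14A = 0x406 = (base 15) 48a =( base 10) 1030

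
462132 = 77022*6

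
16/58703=16/58703 = 0.00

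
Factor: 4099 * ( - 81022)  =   - 2^1*17^1*2383^1 * 4099^1 = - 332109178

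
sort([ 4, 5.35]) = [ 4,5.35 ] 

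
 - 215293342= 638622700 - 853916042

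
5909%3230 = 2679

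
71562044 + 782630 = 72344674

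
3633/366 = 9  +  113/122 = 9.93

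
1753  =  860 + 893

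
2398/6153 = 2398/6153 = 0.39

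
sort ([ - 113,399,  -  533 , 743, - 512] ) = [ -533, - 512, - 113, 399 , 743 ] 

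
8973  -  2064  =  6909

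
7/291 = 7/291 = 0.02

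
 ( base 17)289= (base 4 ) 23103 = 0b1011010011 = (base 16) 2d3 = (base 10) 723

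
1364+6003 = 7367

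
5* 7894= 39470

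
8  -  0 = 8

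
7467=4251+3216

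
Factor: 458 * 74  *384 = 13014528 = 2^9  *  3^1*37^1*229^1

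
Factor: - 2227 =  - 17^1*131^1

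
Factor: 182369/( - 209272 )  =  -2^(-3)*7^( - 1)*11^1*37^( - 1 )*59^1*101^(-1 )*281^1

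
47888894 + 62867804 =110756698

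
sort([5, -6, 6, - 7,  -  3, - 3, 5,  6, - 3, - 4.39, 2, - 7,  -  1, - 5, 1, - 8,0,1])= [ - 8, - 7, - 7, - 6, - 5 , - 4.39, - 3,-3 , - 3, - 1,0, 1, 1,2,5, 5, 6, 6 ] 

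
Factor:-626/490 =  - 313/245 = -5^(-1 )*7^(  -  2)*313^1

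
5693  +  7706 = 13399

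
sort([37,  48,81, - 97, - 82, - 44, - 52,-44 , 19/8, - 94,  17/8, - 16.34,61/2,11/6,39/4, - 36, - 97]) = [ - 97, - 97, - 94, - 82, - 52, - 44, - 44, - 36, - 16.34,  11/6,  17/8, 19/8,39/4 , 61/2,37, 48 , 81]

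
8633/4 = 8633/4 = 2158.25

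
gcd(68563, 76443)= 1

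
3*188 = 564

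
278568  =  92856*3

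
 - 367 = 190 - 557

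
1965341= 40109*49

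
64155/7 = 9165 = 9165.00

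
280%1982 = 280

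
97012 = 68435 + 28577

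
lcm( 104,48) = 624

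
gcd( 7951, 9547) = 1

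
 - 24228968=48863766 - 73092734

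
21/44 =21/44 = 0.48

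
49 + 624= 673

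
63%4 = 3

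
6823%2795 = 1233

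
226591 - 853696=-627105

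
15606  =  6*2601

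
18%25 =18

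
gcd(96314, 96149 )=1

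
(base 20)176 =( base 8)1042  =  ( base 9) 666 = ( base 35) FL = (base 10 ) 546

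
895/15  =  59+2/3 = 59.67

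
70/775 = 14/155 = 0.09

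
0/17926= 0  =  0.00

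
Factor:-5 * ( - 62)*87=2^1 * 3^1*5^1*29^1  *  31^1 = 26970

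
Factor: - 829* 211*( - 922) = 161275318 = 2^1*211^1*461^1*829^1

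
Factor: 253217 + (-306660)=-53443 = - 13^1*4111^1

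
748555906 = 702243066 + 46312840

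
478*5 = 2390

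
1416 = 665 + 751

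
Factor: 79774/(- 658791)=-2^1*3^ (-2 )*7^( - 1)*10457^(-1) * 39887^1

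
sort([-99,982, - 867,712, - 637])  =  [ - 867,  -  637, - 99, 712,982 ]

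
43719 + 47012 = 90731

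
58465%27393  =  3679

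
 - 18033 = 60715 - 78748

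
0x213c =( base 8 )20474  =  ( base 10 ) 8508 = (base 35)6x3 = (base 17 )1C78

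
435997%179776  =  76445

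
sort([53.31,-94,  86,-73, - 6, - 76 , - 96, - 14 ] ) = [ - 96,-94, - 76, - 73, - 14,-6,53.31, 86] 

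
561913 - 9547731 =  - 8985818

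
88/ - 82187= - 1 + 82099/82187 = - 0.00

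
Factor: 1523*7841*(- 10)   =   -2^1* 5^1*1523^1*7841^1 = - 119418430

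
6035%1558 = 1361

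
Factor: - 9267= - 3^1* 3089^1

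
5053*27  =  136431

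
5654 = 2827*2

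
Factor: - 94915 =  - 5^1 * 41^1* 463^1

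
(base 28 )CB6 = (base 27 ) D92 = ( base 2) 10010111111010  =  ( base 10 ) 9722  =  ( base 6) 113002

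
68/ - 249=-1 + 181/249 = -  0.27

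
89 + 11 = 100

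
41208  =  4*10302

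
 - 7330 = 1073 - 8403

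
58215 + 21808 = 80023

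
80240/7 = 11462+6/7 = 11462.86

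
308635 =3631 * 85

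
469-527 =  - 58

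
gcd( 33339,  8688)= 3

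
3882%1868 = 146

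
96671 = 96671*1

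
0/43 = 0 = 0.00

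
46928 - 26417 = 20511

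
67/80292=67/80292 = 0.00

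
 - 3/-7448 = 3/7448   =  0.00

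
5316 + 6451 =11767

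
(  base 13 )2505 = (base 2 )1010001111100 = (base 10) 5244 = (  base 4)1101330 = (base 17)1128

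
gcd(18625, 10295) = 5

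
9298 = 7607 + 1691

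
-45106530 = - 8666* 5205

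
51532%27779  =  23753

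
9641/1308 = 9641/1308 = 7.37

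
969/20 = 969/20 = 48.45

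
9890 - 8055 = 1835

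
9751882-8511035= 1240847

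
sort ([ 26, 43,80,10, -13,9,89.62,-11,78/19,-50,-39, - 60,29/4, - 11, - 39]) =[ - 60 ,-50, - 39,-39, - 13, - 11,-11,78/19,29/4,9,10,26,43,80,89.62]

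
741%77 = 48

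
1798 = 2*899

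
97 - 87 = 10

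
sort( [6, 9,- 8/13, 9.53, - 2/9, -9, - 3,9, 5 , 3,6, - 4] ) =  [ - 9, - 4,-3,  -  8/13, - 2/9, 3, 5 , 6, 6, 9,9 , 9.53 ] 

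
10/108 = 5/54 = 0.09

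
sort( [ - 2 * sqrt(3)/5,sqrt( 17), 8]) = [-2 * sqrt ( 3)/5 , sqrt(17), 8 ] 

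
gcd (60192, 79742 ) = 2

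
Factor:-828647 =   -  19^1*43613^1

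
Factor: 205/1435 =1/7 =7^( - 1)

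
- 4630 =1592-6222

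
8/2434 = 4/1217 = 0.00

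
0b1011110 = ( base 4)1132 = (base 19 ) 4I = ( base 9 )114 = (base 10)94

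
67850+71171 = 139021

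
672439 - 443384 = 229055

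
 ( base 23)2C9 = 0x53F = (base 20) 373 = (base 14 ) 6BD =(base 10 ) 1343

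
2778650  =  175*15878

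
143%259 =143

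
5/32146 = 5/32146= 0.00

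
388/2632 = 97/658= 0.15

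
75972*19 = 1443468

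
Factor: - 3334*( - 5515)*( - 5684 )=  - 104511764840 = - 2^3*5^1*7^2 * 29^1*1103^1*1667^1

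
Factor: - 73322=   -  2^1 * 61^1 * 601^1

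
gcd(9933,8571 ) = 3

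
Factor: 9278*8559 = 79410402= 2^1*3^3 * 317^1*4639^1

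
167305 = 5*33461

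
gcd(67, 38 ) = 1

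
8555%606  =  71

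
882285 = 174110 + 708175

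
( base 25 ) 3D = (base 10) 88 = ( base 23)3J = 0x58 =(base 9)107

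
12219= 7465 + 4754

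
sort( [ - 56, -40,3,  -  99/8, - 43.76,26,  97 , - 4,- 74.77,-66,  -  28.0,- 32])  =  [ - 74.77, - 66, - 56, - 43.76 , - 40, - 32,- 28.0, - 99/8,-4, 3,  26, 97 ]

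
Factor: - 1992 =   -  2^3*3^1*83^1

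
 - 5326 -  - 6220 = 894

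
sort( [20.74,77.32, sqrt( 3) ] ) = [sqrt( 3), 20.74 , 77.32]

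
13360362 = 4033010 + 9327352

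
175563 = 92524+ 83039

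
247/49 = 5 + 2/49 = 5.04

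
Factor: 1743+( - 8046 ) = -3^1 * 11^1*191^1 = -  6303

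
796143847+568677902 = 1364821749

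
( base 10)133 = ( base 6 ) 341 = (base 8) 205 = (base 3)11221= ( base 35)3s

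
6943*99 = 687357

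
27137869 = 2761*9829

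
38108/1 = 38108 = 38108.00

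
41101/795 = 41101/795 = 51.70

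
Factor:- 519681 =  - 3^1*311^1*557^1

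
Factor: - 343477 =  - 97^1*3541^1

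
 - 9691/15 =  - 647 + 14/15= - 646.07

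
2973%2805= 168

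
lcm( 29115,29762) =1339290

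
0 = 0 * 76637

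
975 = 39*25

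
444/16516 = 111/4129 = 0.03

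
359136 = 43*8352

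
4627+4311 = 8938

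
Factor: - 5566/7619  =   - 2^1*11^2*19^(-1)*23^1*401^( - 1)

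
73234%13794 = 4264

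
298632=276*1082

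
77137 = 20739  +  56398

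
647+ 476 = 1123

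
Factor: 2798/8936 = 1399/4468 = 2^(-2)*1117^( - 1) * 1399^1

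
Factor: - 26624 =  - 2^11*13^1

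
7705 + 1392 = 9097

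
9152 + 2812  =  11964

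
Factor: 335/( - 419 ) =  - 5^1*  67^1*419^( -1)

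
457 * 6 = 2742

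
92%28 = 8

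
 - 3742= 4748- 8490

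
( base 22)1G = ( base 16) 26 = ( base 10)38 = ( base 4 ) 212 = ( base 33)15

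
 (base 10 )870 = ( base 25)19K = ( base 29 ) 110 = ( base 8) 1546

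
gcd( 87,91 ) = 1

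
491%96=11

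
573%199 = 175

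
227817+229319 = 457136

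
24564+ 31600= 56164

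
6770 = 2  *3385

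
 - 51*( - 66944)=3414144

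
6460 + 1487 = 7947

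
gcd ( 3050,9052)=2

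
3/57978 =1/19326 = 0.00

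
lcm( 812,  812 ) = 812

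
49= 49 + 0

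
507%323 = 184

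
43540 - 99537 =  - 55997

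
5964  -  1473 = 4491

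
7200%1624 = 704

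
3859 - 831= 3028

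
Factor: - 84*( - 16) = 1344 = 2^6*3^1*7^1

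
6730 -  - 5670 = 12400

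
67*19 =1273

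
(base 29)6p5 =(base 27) 7op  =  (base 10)5776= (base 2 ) 1011010010000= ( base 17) 12gd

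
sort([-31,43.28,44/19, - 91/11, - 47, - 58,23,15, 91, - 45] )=[ - 58,-47, - 45,-31,-91/11,44/19,15, 23, 43.28, 91 ] 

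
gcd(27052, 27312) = 4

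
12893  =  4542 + 8351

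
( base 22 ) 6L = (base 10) 153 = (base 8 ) 231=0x99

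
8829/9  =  981 = 981.00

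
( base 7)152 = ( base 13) 68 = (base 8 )126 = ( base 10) 86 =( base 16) 56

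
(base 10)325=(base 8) 505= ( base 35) 9a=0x145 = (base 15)16A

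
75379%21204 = 11767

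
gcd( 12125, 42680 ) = 485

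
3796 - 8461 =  - 4665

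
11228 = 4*2807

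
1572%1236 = 336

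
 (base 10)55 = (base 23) 29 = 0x37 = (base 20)2f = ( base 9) 61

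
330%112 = 106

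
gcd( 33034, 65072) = 166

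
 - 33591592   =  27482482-61074074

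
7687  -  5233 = 2454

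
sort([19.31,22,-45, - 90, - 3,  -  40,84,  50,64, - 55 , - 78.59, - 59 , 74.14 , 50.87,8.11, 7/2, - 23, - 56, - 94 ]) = [ - 94,  -  90,-78.59 , - 59, -56 , - 55, - 45, - 40, - 23, -3,7/2,8.11,19.31, 22 , 50,50.87,64, 74.14, 84]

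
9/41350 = 9/41350 = 0.00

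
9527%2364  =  71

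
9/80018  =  9/80018  =  0.00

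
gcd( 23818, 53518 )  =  2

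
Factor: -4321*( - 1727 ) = 11^1*29^1*149^1*157^1=7462367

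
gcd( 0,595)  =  595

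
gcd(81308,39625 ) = 1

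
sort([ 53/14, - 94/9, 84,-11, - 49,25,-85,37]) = [ - 85, - 49 , - 11, - 94/9, 53/14,  25,37,  84]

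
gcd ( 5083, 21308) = 1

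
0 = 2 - 2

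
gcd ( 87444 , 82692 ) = 36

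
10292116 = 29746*346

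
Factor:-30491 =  - 30491^1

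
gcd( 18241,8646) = 1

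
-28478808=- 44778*636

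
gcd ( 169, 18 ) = 1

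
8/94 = 4/47 =0.09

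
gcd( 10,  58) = 2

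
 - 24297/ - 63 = 1157/3 =385.67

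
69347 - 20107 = 49240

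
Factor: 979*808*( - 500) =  - 2^5 * 5^3*11^1*89^1*101^1=-395516000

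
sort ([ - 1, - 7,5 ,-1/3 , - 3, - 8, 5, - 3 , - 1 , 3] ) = [- 8, - 7, - 3, - 3, - 1, - 1, - 1/3,3,5,5]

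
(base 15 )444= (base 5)12324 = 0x3c4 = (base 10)964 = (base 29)147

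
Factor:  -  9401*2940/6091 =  - 27638940/6091 = - 2^2*3^1*5^1*7^3*17^1*79^1*6091^( - 1) 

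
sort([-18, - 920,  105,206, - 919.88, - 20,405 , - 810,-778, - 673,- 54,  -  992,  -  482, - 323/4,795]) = [-992, - 920,-919.88,-810, - 778, - 673, - 482 ,-323/4, - 54, - 20,-18 , 105,206, 405, 795 ] 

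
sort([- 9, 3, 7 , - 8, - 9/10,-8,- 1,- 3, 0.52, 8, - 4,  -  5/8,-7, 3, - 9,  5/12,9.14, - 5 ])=[-9, - 9  , -8, - 8,-7,-5,  -  4, - 3, -1,-9/10, - 5/8, 5/12, 0.52,3,3 , 7, 8,  9.14 ]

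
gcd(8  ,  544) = 8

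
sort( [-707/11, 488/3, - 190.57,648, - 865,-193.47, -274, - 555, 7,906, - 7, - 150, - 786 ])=[ - 865, - 786 ,-555,- 274, - 193.47, - 190.57,-150, - 707/11, - 7,7, 488/3, 648,906]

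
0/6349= 0  =  0.00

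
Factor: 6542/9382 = 3271/4691=3271^1*4691^( - 1 ) 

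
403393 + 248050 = 651443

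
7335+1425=8760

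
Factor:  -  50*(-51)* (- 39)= - 2^1 * 3^2*5^2 *13^1*17^1 = -99450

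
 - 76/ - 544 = 19/136 = 0.14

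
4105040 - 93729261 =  - 89624221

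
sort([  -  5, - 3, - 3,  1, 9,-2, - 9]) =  [ - 9, - 5,  -  3, - 3, - 2,  1,  9 ] 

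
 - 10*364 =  - 3640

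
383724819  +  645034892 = 1028759711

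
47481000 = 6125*7752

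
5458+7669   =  13127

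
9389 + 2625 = 12014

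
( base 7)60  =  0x2A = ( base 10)42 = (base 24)1I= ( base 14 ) 30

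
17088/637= 26 + 526/637 =26.83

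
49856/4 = 12464 = 12464.00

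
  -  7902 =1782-9684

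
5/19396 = 5/19396 = 0.00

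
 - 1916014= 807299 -2723313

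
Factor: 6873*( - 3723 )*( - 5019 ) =128427070401 =3^3*7^1*17^1*29^1* 73^1*79^1*239^1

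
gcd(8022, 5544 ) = 42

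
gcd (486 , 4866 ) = 6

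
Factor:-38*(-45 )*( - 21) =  - 35910 = - 2^1*3^3*5^1*7^1*19^1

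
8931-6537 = 2394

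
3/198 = 1/66 =0.02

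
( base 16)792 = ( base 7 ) 5436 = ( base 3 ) 2122210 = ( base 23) 3f6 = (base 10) 1938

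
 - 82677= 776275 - 858952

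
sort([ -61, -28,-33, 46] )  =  [- 61,-33,  -  28, 46 ]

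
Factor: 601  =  601^1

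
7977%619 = 549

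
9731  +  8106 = 17837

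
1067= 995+72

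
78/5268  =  13/878 = 0.01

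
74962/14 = 37481/7 = 5354.43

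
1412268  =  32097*44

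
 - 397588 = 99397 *( - 4) 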